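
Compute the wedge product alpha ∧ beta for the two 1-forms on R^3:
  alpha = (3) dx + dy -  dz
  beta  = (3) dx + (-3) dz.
alpha ∧ beta = (-6) dx ∧ dz + (-3) dx ∧ dy + (-3) dy ∧ dz

Distribute the wedge, using dx_i ∧ dx_j = -dx_j ∧ dx_i and dx_i ∧ dx_i = 0. For each pair (i, j) with i < j, the coefficient of dx_i ∧ dx_j in alpha ∧ beta is (alpha_i * beta_j - alpha_j * beta_i). Collecting: alpha ∧ beta = (-6) dx ∧ dz + (-3) dx ∧ dy + (-3) dy ∧ dz.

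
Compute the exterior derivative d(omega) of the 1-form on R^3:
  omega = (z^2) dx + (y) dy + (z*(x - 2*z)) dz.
d(omega) = (-z) dx ∧ dz

For a 1-form omega = sum_i f_i dx_i, the exterior derivative is
  d(omega) = sum_{i < j} (∂f_j/∂x_i - ∂f_i/∂x_j) dx_i ∧ dx_j.
  coefficient of dx ∧ dz: ∂f_3/∂x - ∂f_1/∂z = ∂(z*(x - 2*z))/∂x - ∂(z^2)/∂z = -z
Assembling: d(omega) = (-z) dx ∧ dz.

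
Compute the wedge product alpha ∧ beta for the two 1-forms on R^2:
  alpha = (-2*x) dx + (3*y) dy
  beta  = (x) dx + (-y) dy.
alpha ∧ beta = (-x*y) dx ∧ dy

Distribute the wedge, using dx_i ∧ dx_j = -dx_j ∧ dx_i and dx_i ∧ dx_i = 0. For each pair (i, j) with i < j, the coefficient of dx_i ∧ dx_j in alpha ∧ beta is (alpha_i * beta_j - alpha_j * beta_i). Collecting: alpha ∧ beta = (-x*y) dx ∧ dy.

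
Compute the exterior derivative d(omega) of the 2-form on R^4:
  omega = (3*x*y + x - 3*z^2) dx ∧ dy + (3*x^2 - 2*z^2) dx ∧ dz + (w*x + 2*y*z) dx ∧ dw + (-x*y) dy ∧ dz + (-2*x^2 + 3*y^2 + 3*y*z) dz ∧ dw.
d(omega) = (-y - 6*z) dx ∧ dy ∧ dz + (-2*z) dx ∧ dy ∧ dw + (-4*x - 2*y) dx ∧ dz ∧ dw + (6*y + 3*z) dy ∧ dz ∧ dw

For a 2-form omega = sum_{i<j} g_{ij} dx_i ∧ dx_j, the exterior derivative is
  d(omega) = sum_{i<j} d(g_{ij}) ∧ dx_i ∧ dx_j = sum_{i<j, k} (∂g_{ij}/∂x_k) dx_k ∧ dx_i ∧ dx_j.
Expand each term, using dx_k ∧ dx_i ∧ dx_j = sgn(permutation) dx_{(a)} ∧ dx_{(b)} ∧ dx_{(c)} with (a < b < c) sorted:
  d(3*x*y + x - 3*z^2) includes (∂/∂z)(3*x*y + x - 3*z^2) dz = (-6*z) dz, which multiplied by dx ∧ dy gives (-6*z) dx ∧ dy ∧ dz
  d(w*x + 2*y*z) includes (∂/∂y)(w*x + 2*y*z) dy = (2*z) dy, which multiplied by dx ∧ dw gives (-2*z) dx ∧ dy ∧ dw
  d(w*x + 2*y*z) includes (∂/∂z)(w*x + 2*y*z) dz = (2*y) dz, which multiplied by dx ∧ dw gives (-2*y) dx ∧ dz ∧ dw
  d(-x*y) includes (∂/∂x)(-x*y) dx = (-y) dx, which multiplied by dy ∧ dz gives (-y) dx ∧ dy ∧ dz
  d(-2*x^2 + 3*y^2 + 3*y*z) includes (∂/∂x)(-2*x^2 + 3*y^2 + 3*y*z) dx = (-4*x) dx, which multiplied by dz ∧ dw gives (-4*x) dx ∧ dz ∧ dw
  d(-2*x^2 + 3*y^2 + 3*y*z) includes (∂/∂y)(-2*x^2 + 3*y^2 + 3*y*z) dy = (6*y + 3*z) dy, which multiplied by dz ∧ dw gives (6*y + 3*z) dy ∧ dz ∧ dw
Collecting like 3-forms: d(omega) = (-y - 6*z) dx ∧ dy ∧ dz + (-2*z) dx ∧ dy ∧ dw + (-4*x - 2*y) dx ∧ dz ∧ dw + (6*y + 3*z) dy ∧ dz ∧ dw.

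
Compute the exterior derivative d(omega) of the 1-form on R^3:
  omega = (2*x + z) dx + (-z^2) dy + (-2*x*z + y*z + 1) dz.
d(omega) = (-2*z - 1) dx ∧ dz + (3*z) dy ∧ dz

For a 1-form omega = sum_i f_i dx_i, the exterior derivative is
  d(omega) = sum_{i < j} (∂f_j/∂x_i - ∂f_i/∂x_j) dx_i ∧ dx_j.
  coefficient of dx ∧ dz: ∂f_3/∂x - ∂f_1/∂z = ∂(-2*x*z + y*z + 1)/∂x - ∂(2*x + z)/∂z = -2*z - 1
  coefficient of dy ∧ dz: ∂f_3/∂y - ∂f_2/∂z = ∂(-2*x*z + y*z + 1)/∂y - ∂(-z^2)/∂z = 3*z
Assembling: d(omega) = (-2*z - 1) dx ∧ dz + (3*z) dy ∧ dz.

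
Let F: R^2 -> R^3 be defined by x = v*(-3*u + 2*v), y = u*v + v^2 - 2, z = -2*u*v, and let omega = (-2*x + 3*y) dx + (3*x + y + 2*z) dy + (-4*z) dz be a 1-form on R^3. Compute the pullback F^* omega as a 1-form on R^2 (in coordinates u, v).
F^* omega = (v*(-55*u*v + 10*v^2 + 16)) du + (-55*u^2*v + 22*u*v^2 + 16*u + 10*v^3 - 28*v) dv

Using F^*(f dg) = (f ∘ F) d(g ∘ F), substitute each coordinate x_i by F_i(u, v) in f_i, and replace dx_i by d F_i = (∂F_i/∂u) du + (∂F_i/∂v) dv.
  For the x component: f_1(F) = 9*u*v - v^2 - 6; d F_1 = (-3*v) du + (-3*u + 4*v) dv
  For the y component: f_2(F) = -12*u*v + 7*v^2 - 2; d F_2 = (v) du + (u + 2*v) dv
  For the z component: f_3(F) = 8*u*v; d F_3 = (-2*v) du + (-2*u) dv
Combining and collecting du, dv coefficients:
  coeff of du: v*(-55*u*v + 10*v^2 + 16)
  coeff of dv: -55*u^2*v + 22*u*v^2 + 16*u + 10*v^3 - 28*v
F^* omega = (v*(-55*u*v + 10*v^2 + 16)) du + (-55*u^2*v + 22*u*v^2 + 16*u + 10*v^3 - 28*v) dv.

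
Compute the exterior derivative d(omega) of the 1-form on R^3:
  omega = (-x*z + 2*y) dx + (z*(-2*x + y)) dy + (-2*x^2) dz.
d(omega) = (-2*z - 2) dx ∧ dy + (-3*x) dx ∧ dz + (2*x - y) dy ∧ dz

For a 1-form omega = sum_i f_i dx_i, the exterior derivative is
  d(omega) = sum_{i < j} (∂f_j/∂x_i - ∂f_i/∂x_j) dx_i ∧ dx_j.
  coefficient of dx ∧ dy: ∂f_2/∂x - ∂f_1/∂y = ∂(z*(-2*x + y))/∂x - ∂(-x*z + 2*y)/∂y = -2*z - 2
  coefficient of dx ∧ dz: ∂f_3/∂x - ∂f_1/∂z = ∂(-2*x^2)/∂x - ∂(-x*z + 2*y)/∂z = -3*x
  coefficient of dy ∧ dz: ∂f_3/∂y - ∂f_2/∂z = ∂(-2*x^2)/∂y - ∂(z*(-2*x + y))/∂z = 2*x - y
Assembling: d(omega) = (-2*z - 2) dx ∧ dy + (-3*x) dx ∧ dz + (2*x - y) dy ∧ dz.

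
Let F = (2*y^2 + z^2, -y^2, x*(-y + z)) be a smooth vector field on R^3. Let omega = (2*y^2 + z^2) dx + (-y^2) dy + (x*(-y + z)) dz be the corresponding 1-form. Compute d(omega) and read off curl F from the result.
d(omega) = (-x) dy ∧ dz + (y + z) dz ∧ dx + (-4*y) dx ∧ dy; curl F = (-x, y + z, -4*y)

d omega = sum_{i<j} (∂f_j/∂x_i - ∂f_i/∂x_j) dx_i ∧ dx_j. Under the identification (dy ∧ dz, dz ∧ dx, dx ∧ dy) ↔ (e_x, e_y, e_z), the coefficients are exactly the components of curl F. Compute:
  ∂R/∂y - ∂Q/∂z = (-x) - (0) = -x
  ∂P/∂z - ∂R/∂x = (2*z) - (-y + z) = y + z
  ∂Q/∂x - ∂P/∂y = (0) - (4*y) = -4*y.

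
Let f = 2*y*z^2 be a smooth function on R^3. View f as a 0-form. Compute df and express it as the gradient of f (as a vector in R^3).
df = (0) dx + (2*z^2) dy + (4*y*z) dz; grad f = (0, 2*z^2, 4*y*z)

For a 0-form f, d f = (∂f/∂x) dx + (∂f/∂y) dy + (∂f/∂z) dz. The components of the vector representation are exactly the entries of grad f in Cartesian coordinates:
  ∂f/∂x = 0
  ∂f/∂y = 2*z^2
  ∂f/∂z = 4*y*z.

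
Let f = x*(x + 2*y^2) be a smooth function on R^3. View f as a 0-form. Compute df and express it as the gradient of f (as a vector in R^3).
df = (2*x + 2*y^2) dx + (4*x*y) dy + (0) dz; grad f = (2*x + 2*y^2, 4*x*y, 0)

For a 0-form f, d f = (∂f/∂x) dx + (∂f/∂y) dy + (∂f/∂z) dz. The components of the vector representation are exactly the entries of grad f in Cartesian coordinates:
  ∂f/∂x = 2*x + 2*y^2
  ∂f/∂y = 4*x*y
  ∂f/∂z = 0.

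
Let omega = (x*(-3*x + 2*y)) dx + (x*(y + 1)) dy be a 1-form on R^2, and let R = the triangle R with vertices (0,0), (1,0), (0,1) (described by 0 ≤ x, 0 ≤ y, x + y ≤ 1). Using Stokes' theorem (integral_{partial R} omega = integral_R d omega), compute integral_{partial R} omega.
integral_(partial R) omega = 1/3

Stokes: integral_partial_R omega = integral_R d omega with d omega = (∂Q/∂x - ∂P/∂y) dx ∧ dy.
  ∂Q/∂x = y + 1
  ∂P/∂y = 2*x
  integrand = ∂Q/∂x - ∂P/∂y = -2*x + y + 1.
Integrating over R: integral_0^1 integral_0^{1-x} (-2*x + y + 1) dy dx = 1/3.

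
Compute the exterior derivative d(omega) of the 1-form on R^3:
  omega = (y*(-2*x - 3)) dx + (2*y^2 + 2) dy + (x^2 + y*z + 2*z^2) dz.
d(omega) = (2*x + 3) dx ∧ dy + (2*x) dx ∧ dz + (z) dy ∧ dz

For a 1-form omega = sum_i f_i dx_i, the exterior derivative is
  d(omega) = sum_{i < j} (∂f_j/∂x_i - ∂f_i/∂x_j) dx_i ∧ dx_j.
  coefficient of dx ∧ dy: ∂f_2/∂x - ∂f_1/∂y = ∂(2*y^2 + 2)/∂x - ∂(y*(-2*x - 3))/∂y = 2*x + 3
  coefficient of dx ∧ dz: ∂f_3/∂x - ∂f_1/∂z = ∂(x^2 + y*z + 2*z^2)/∂x - ∂(y*(-2*x - 3))/∂z = 2*x
  coefficient of dy ∧ dz: ∂f_3/∂y - ∂f_2/∂z = ∂(x^2 + y*z + 2*z^2)/∂y - ∂(2*y^2 + 2)/∂z = z
Assembling: d(omega) = (2*x + 3) dx ∧ dy + (2*x) dx ∧ dz + (z) dy ∧ dz.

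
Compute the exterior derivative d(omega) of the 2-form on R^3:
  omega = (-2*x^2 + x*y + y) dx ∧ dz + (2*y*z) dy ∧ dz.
d(omega) = (-x - 1) dx ∧ dy ∧ dz

For a 2-form omega = sum_{i<j} g_{ij} dx_i ∧ dx_j, the exterior derivative is
  d(omega) = sum_{i<j} d(g_{ij}) ∧ dx_i ∧ dx_j = sum_{i<j, k} (∂g_{ij}/∂x_k) dx_k ∧ dx_i ∧ dx_j.
Expand each term, using dx_k ∧ dx_i ∧ dx_j = sgn(permutation) dx_{(a)} ∧ dx_{(b)} ∧ dx_{(c)} with (a < b < c) sorted:
  d(-2*x^2 + x*y + y) includes (∂/∂y)(-2*x^2 + x*y + y) dy = (x + 1) dy, which multiplied by dx ∧ dz gives (-x - 1) dx ∧ dy ∧ dz
Collecting like 3-forms: d(omega) = (-x - 1) dx ∧ dy ∧ dz.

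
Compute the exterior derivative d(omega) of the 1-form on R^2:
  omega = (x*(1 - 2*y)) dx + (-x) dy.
d(omega) = (2*x - 1) dx ∧ dy

For a 1-form omega = sum_i f_i dx_i, the exterior derivative is
  d(omega) = sum_{i < j} (∂f_j/∂x_i - ∂f_i/∂x_j) dx_i ∧ dx_j.
  coefficient of dx ∧ dy: ∂f_2/∂x - ∂f_1/∂y = ∂(-x)/∂x - ∂(x*(1 - 2*y))/∂y = 2*x - 1
Assembling: d(omega) = (2*x - 1) dx ∧ dy.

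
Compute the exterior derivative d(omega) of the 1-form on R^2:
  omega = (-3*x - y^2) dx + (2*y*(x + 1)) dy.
d(omega) = (4*y) dx ∧ dy

For a 1-form omega = sum_i f_i dx_i, the exterior derivative is
  d(omega) = sum_{i < j} (∂f_j/∂x_i - ∂f_i/∂x_j) dx_i ∧ dx_j.
  coefficient of dx ∧ dy: ∂f_2/∂x - ∂f_1/∂y = ∂(2*y*(x + 1))/∂x - ∂(-3*x - y^2)/∂y = 4*y
Assembling: d(omega) = (4*y) dx ∧ dy.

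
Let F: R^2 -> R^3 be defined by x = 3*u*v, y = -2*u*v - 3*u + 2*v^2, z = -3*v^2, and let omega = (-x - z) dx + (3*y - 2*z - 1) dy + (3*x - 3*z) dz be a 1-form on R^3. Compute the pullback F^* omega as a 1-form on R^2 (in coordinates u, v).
F^* omega = (3*u*v^2 + 36*u*v + 27*u - 15*v^3 - 36*v^2 + 2*v + 3) du + (3*u^2*v + 18*u^2 - 93*u*v^2 - 36*u*v + 2*u - 6*v^3 - 4*v) dv

Using F^*(f dg) = (f ∘ F) d(g ∘ F), substitute each coordinate x_i by F_i(u, v) in f_i, and replace dx_i by d F_i = (∂F_i/∂u) du + (∂F_i/∂v) dv.
  For the x component: f_1(F) = 3*v*(-u + v); d F_1 = (3*v) du + (3*u) dv
  For the y component: f_2(F) = -6*u*v - 9*u + 12*v^2 - 1; d F_2 = (-2*v - 3) du + (-2*u + 4*v) dv
  For the z component: f_3(F) = 9*v*(u + v); d F_3 = (0) du + (-6*v) dv
Combining and collecting du, dv coefficients:
  coeff of du: 3*u*v^2 + 36*u*v + 27*u - 15*v^3 - 36*v^2 + 2*v + 3
  coeff of dv: 3*u^2*v + 18*u^2 - 93*u*v^2 - 36*u*v + 2*u - 6*v^3 - 4*v
F^* omega = (3*u*v^2 + 36*u*v + 27*u - 15*v^3 - 36*v^2 + 2*v + 3) du + (3*u^2*v + 18*u^2 - 93*u*v^2 - 36*u*v + 2*u - 6*v^3 - 4*v) dv.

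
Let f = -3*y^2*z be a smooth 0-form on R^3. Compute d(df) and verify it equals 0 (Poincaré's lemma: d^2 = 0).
d(df) = 0

Step 1: df = sum_i (∂f/∂x_i) dx_i = (0) dx + (-6*y*z) dy + (-3*y^2) dz.
Step 2: Apply d again. Using the 1-form formula, the coefficient of dx ∧ dy in d(df) is ∂^2 f/∂x ∂y - ∂^2 f/∂y ∂x = (0) - (0) = 0 (equality of mixed partials for smooth f).
Similarly for dx ∧ dz and dy ∧ dz — all coefficients vanish. So d(df) = 0.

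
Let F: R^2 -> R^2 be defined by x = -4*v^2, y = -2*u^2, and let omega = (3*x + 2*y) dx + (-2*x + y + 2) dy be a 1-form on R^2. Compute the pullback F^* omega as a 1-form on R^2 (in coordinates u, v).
F^* omega = (8*u*(u^2 - 4*v^2 - 1)) du + (32*v*(u^2 + 3*v^2)) dv

Using F^*(f dg) = (f ∘ F) d(g ∘ F), substitute each coordinate x_i by F_i(u, v) in f_i, and replace dx_i by d F_i = (∂F_i/∂u) du + (∂F_i/∂v) dv.
  For the x component: f_1(F) = -4*u^2 - 12*v^2; d F_1 = (0) du + (-8*v) dv
  For the y component: f_2(F) = -2*u^2 + 8*v^2 + 2; d F_2 = (-4*u) du + (0) dv
Combining and collecting du, dv coefficients:
  coeff of du: 8*u*(u^2 - 4*v^2 - 1)
  coeff of dv: 32*v*(u^2 + 3*v^2)
F^* omega = (8*u*(u^2 - 4*v^2 - 1)) du + (32*v*(u^2 + 3*v^2)) dv.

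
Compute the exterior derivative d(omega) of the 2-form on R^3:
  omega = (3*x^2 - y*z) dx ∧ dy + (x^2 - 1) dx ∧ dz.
d(omega) = (-y) dx ∧ dy ∧ dz

For a 2-form omega = sum_{i<j} g_{ij} dx_i ∧ dx_j, the exterior derivative is
  d(omega) = sum_{i<j} d(g_{ij}) ∧ dx_i ∧ dx_j = sum_{i<j, k} (∂g_{ij}/∂x_k) dx_k ∧ dx_i ∧ dx_j.
Expand each term, using dx_k ∧ dx_i ∧ dx_j = sgn(permutation) dx_{(a)} ∧ dx_{(b)} ∧ dx_{(c)} with (a < b < c) sorted:
  d(3*x^2 - y*z) includes (∂/∂z)(3*x^2 - y*z) dz = (-y) dz, which multiplied by dx ∧ dy gives (-y) dx ∧ dy ∧ dz
Collecting like 3-forms: d(omega) = (-y) dx ∧ dy ∧ dz.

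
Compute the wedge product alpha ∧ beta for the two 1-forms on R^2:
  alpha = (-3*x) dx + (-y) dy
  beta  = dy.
alpha ∧ beta = (-3*x) dx ∧ dy

Distribute the wedge, using dx_i ∧ dx_j = -dx_j ∧ dx_i and dx_i ∧ dx_i = 0. For each pair (i, j) with i < j, the coefficient of dx_i ∧ dx_j in alpha ∧ beta is (alpha_i * beta_j - alpha_j * beta_i). Collecting: alpha ∧ beta = (-3*x) dx ∧ dy.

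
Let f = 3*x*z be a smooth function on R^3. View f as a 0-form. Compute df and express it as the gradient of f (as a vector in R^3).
df = (3*z) dx + (0) dy + (3*x) dz; grad f = (3*z, 0, 3*x)

For a 0-form f, d f = (∂f/∂x) dx + (∂f/∂y) dy + (∂f/∂z) dz. The components of the vector representation are exactly the entries of grad f in Cartesian coordinates:
  ∂f/∂x = 3*z
  ∂f/∂y = 0
  ∂f/∂z = 3*x.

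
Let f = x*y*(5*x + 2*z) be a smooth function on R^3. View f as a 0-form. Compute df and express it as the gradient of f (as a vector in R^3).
df = (2*y*(5*x + z)) dx + (x*(5*x + 2*z)) dy + (2*x*y) dz; grad f = (2*y*(5*x + z), x*(5*x + 2*z), 2*x*y)

For a 0-form f, d f = (∂f/∂x) dx + (∂f/∂y) dy + (∂f/∂z) dz. The components of the vector representation are exactly the entries of grad f in Cartesian coordinates:
  ∂f/∂x = 2*y*(5*x + z)
  ∂f/∂y = x*(5*x + 2*z)
  ∂f/∂z = 2*x*y.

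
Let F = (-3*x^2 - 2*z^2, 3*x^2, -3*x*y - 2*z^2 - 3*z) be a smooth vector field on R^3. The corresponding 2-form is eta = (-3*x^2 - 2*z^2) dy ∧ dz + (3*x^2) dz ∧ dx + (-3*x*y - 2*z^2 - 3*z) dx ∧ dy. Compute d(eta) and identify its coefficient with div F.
d(eta) = (-6*x - 4*z - 3) dx ∧ dy ∧ dz; div F = -6*x - 4*z - 3

For a 2-form in R^3 of the form above, applying d gives a 3-form with coefficient ∂P/∂x + ∂Q/∂y + ∂R/∂z:
  ∂P/∂x = -6*x
  ∂Q/∂y = 0
  ∂R/∂z = -4*z - 3
Sum = -6*x - 4*z - 3, which is exactly div F.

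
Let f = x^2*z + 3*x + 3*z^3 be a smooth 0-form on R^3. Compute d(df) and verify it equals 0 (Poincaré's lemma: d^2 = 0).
d(df) = 0

Step 1: df = sum_i (∂f/∂x_i) dx_i = (2*x*z + 3) dx + (0) dy + (x^2 + 9*z^2) dz.
Step 2: Apply d again. Using the 1-form formula, the coefficient of dx ∧ dy in d(df) is ∂^2 f/∂x ∂y - ∂^2 f/∂y ∂x = (0) - (0) = 0 (equality of mixed partials for smooth f).
Similarly for dx ∧ dz and dy ∧ dz — all coefficients vanish. So d(df) = 0.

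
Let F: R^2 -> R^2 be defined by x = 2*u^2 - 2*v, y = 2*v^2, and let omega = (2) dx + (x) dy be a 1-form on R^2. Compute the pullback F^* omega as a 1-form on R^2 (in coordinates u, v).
F^* omega = (8*u) du + (8*u^2*v - 8*v^2 - 4) dv

Using F^*(f dg) = (f ∘ F) d(g ∘ F), substitute each coordinate x_i by F_i(u, v) in f_i, and replace dx_i by d F_i = (∂F_i/∂u) du + (∂F_i/∂v) dv.
  For the x component: f_1(F) = 2; d F_1 = (4*u) du + (-2) dv
  For the y component: f_2(F) = 2*u^2 - 2*v; d F_2 = (0) du + (4*v) dv
Combining and collecting du, dv coefficients:
  coeff of du: 8*u
  coeff of dv: 8*u^2*v - 8*v^2 - 4
F^* omega = (8*u) du + (8*u^2*v - 8*v^2 - 4) dv.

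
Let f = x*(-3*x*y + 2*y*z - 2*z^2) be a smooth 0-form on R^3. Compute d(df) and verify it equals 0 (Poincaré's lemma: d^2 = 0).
d(df) = 0

Step 1: df = sum_i (∂f/∂x_i) dx_i = (-6*x*y + 2*y*z - 2*z^2) dx + (x*(-3*x + 2*z)) dy + (2*x*(y - 2*z)) dz.
Step 2: Apply d again. Using the 1-form formula, the coefficient of dx ∧ dy in d(df) is ∂^2 f/∂x ∂y - ∂^2 f/∂y ∂x = (-6*x + 2*z) - (-6*x + 2*z) = 0 (equality of mixed partials for smooth f).
Similarly for dx ∧ dz and dy ∧ dz — all coefficients vanish. So d(df) = 0.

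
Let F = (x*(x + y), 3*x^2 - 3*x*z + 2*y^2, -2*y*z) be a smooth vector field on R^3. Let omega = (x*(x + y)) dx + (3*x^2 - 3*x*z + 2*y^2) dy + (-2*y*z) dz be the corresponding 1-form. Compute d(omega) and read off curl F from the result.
d(omega) = (3*x - 2*z) dy ∧ dz + (0) dz ∧ dx + (5*x - 3*z) dx ∧ dy; curl F = (3*x - 2*z, 0, 5*x - 3*z)

d omega = sum_{i<j} (∂f_j/∂x_i - ∂f_i/∂x_j) dx_i ∧ dx_j. Under the identification (dy ∧ dz, dz ∧ dx, dx ∧ dy) ↔ (e_x, e_y, e_z), the coefficients are exactly the components of curl F. Compute:
  ∂R/∂y - ∂Q/∂z = (-2*z) - (-3*x) = 3*x - 2*z
  ∂P/∂z - ∂R/∂x = (0) - (0) = 0
  ∂Q/∂x - ∂P/∂y = (6*x - 3*z) - (x) = 5*x - 3*z.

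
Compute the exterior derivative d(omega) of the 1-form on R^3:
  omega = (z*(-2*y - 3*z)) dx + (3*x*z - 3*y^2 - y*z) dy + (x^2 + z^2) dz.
d(omega) = (5*z) dx ∧ dy + (2*x + 2*y + 6*z) dx ∧ dz + (-3*x + y) dy ∧ dz

For a 1-form omega = sum_i f_i dx_i, the exterior derivative is
  d(omega) = sum_{i < j} (∂f_j/∂x_i - ∂f_i/∂x_j) dx_i ∧ dx_j.
  coefficient of dx ∧ dy: ∂f_2/∂x - ∂f_1/∂y = ∂(3*x*z - 3*y^2 - y*z)/∂x - ∂(z*(-2*y - 3*z))/∂y = 5*z
  coefficient of dx ∧ dz: ∂f_3/∂x - ∂f_1/∂z = ∂(x^2 + z^2)/∂x - ∂(z*(-2*y - 3*z))/∂z = 2*x + 2*y + 6*z
  coefficient of dy ∧ dz: ∂f_3/∂y - ∂f_2/∂z = ∂(x^2 + z^2)/∂y - ∂(3*x*z - 3*y^2 - y*z)/∂z = -3*x + y
Assembling: d(omega) = (5*z) dx ∧ dy + (2*x + 2*y + 6*z) dx ∧ dz + (-3*x + y) dy ∧ dz.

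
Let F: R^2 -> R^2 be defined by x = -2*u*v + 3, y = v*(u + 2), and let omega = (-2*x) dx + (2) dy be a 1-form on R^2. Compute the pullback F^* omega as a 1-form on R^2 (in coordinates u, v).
F^* omega = (2*v*(-4*u*v + 7)) du + (-8*u^2*v + 14*u + 4) dv

Using F^*(f dg) = (f ∘ F) d(g ∘ F), substitute each coordinate x_i by F_i(u, v) in f_i, and replace dx_i by d F_i = (∂F_i/∂u) du + (∂F_i/∂v) dv.
  For the x component: f_1(F) = 4*u*v - 6; d F_1 = (-2*v) du + (-2*u) dv
  For the y component: f_2(F) = 2; d F_2 = (v) du + (u + 2) dv
Combining and collecting du, dv coefficients:
  coeff of du: 2*v*(-4*u*v + 7)
  coeff of dv: -8*u^2*v + 14*u + 4
F^* omega = (2*v*(-4*u*v + 7)) du + (-8*u^2*v + 14*u + 4) dv.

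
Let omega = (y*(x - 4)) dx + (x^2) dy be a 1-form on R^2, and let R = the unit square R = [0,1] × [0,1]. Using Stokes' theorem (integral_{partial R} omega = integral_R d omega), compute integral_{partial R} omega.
integral_(partial R) omega = 9/2

Stokes: integral_partial_R omega = integral_R d omega with d omega = (∂Q/∂x - ∂P/∂y) dx ∧ dy.
  ∂Q/∂x = 2*x
  ∂P/∂y = x - 4
  integrand = ∂Q/∂x - ∂P/∂y = x + 4.
Integrating over R: integral_0^1 integral_0^1 (x + 4) dx dy = 9/2.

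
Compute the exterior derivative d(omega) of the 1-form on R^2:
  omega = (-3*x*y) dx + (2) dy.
d(omega) = (3*x) dx ∧ dy

For a 1-form omega = sum_i f_i dx_i, the exterior derivative is
  d(omega) = sum_{i < j} (∂f_j/∂x_i - ∂f_i/∂x_j) dx_i ∧ dx_j.
  coefficient of dx ∧ dy: ∂f_2/∂x - ∂f_1/∂y = ∂(2)/∂x - ∂(-3*x*y)/∂y = 3*x
Assembling: d(omega) = (3*x) dx ∧ dy.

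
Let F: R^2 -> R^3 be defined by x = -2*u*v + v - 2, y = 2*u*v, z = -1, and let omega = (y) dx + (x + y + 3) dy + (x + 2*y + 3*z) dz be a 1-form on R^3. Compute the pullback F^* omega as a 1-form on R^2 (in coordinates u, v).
F^* omega = (2*v*(-2*u*v + v + 1)) du + (2*u*(-2*u*v + 2*v + 1)) dv

Using F^*(f dg) = (f ∘ F) d(g ∘ F), substitute each coordinate x_i by F_i(u, v) in f_i, and replace dx_i by d F_i = (∂F_i/∂u) du + (∂F_i/∂v) dv.
  For the x component: f_1(F) = 2*u*v; d F_1 = (-2*v) du + (1 - 2*u) dv
  For the y component: f_2(F) = v + 1; d F_2 = (2*v) du + (2*u) dv
  For the z component: f_3(F) = 2*u*v + v - 5; d F_3 = (0) du + (0) dv
Combining and collecting du, dv coefficients:
  coeff of du: 2*v*(-2*u*v + v + 1)
  coeff of dv: 2*u*(-2*u*v + 2*v + 1)
F^* omega = (2*v*(-2*u*v + v + 1)) du + (2*u*(-2*u*v + 2*v + 1)) dv.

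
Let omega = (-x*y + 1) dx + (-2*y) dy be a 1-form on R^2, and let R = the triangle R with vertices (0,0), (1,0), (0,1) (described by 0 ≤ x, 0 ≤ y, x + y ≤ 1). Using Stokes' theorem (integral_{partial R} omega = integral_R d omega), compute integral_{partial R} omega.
integral_(partial R) omega = 1/6

Stokes: integral_partial_R omega = integral_R d omega with d omega = (∂Q/∂x - ∂P/∂y) dx ∧ dy.
  ∂Q/∂x = 0
  ∂P/∂y = -x
  integrand = ∂Q/∂x - ∂P/∂y = x.
Integrating over R: integral_0^1 integral_0^{1-x} (x) dy dx = 1/6.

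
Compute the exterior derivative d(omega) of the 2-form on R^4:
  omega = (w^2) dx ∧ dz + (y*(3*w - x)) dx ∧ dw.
d(omega) = (2*w) dx ∧ dz ∧ dw + (-3*w + x) dx ∧ dy ∧ dw

For a 2-form omega = sum_{i<j} g_{ij} dx_i ∧ dx_j, the exterior derivative is
  d(omega) = sum_{i<j} d(g_{ij}) ∧ dx_i ∧ dx_j = sum_{i<j, k} (∂g_{ij}/∂x_k) dx_k ∧ dx_i ∧ dx_j.
Expand each term, using dx_k ∧ dx_i ∧ dx_j = sgn(permutation) dx_{(a)} ∧ dx_{(b)} ∧ dx_{(c)} with (a < b < c) sorted:
  d(w^2) includes (∂/∂w)(w^2) dw = (2*w) dw, which multiplied by dx ∧ dz gives (2*w) dx ∧ dz ∧ dw
  d(y*(3*w - x)) includes (∂/∂y)(y*(3*w - x)) dy = (3*w - x) dy, which multiplied by dx ∧ dw gives (-3*w + x) dx ∧ dy ∧ dw
Collecting like 3-forms: d(omega) = (2*w) dx ∧ dz ∧ dw + (-3*w + x) dx ∧ dy ∧ dw.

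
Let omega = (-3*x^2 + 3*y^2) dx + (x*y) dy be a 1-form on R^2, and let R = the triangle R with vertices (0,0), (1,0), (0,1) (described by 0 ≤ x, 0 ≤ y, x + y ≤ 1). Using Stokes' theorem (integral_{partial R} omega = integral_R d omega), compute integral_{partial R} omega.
integral_(partial R) omega = -5/6

Stokes: integral_partial_R omega = integral_R d omega with d omega = (∂Q/∂x - ∂P/∂y) dx ∧ dy.
  ∂Q/∂x = y
  ∂P/∂y = 6*y
  integrand = ∂Q/∂x - ∂P/∂y = -5*y.
Integrating over R: integral_0^1 integral_0^{1-x} (-5*y) dy dx = -5/6.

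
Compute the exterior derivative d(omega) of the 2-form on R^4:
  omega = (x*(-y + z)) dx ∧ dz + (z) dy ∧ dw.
d(omega) = (x) dx ∧ dy ∧ dz + (-1) dy ∧ dz ∧ dw

For a 2-form omega = sum_{i<j} g_{ij} dx_i ∧ dx_j, the exterior derivative is
  d(omega) = sum_{i<j} d(g_{ij}) ∧ dx_i ∧ dx_j = sum_{i<j, k} (∂g_{ij}/∂x_k) dx_k ∧ dx_i ∧ dx_j.
Expand each term, using dx_k ∧ dx_i ∧ dx_j = sgn(permutation) dx_{(a)} ∧ dx_{(b)} ∧ dx_{(c)} with (a < b < c) sorted:
  d(x*(-y + z)) includes (∂/∂y)(x*(-y + z)) dy = (-x) dy, which multiplied by dx ∧ dz gives (x) dx ∧ dy ∧ dz
  d(z) includes (∂/∂z)(z) dz = (1) dz, which multiplied by dy ∧ dw gives (-1) dy ∧ dz ∧ dw
Collecting like 3-forms: d(omega) = (x) dx ∧ dy ∧ dz + (-1) dy ∧ dz ∧ dw.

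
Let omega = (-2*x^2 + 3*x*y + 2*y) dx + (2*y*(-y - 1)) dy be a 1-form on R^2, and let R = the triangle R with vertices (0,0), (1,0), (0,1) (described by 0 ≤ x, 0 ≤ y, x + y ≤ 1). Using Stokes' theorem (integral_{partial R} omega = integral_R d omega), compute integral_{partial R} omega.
integral_(partial R) omega = -3/2

Stokes: integral_partial_R omega = integral_R d omega with d omega = (∂Q/∂x - ∂P/∂y) dx ∧ dy.
  ∂Q/∂x = 0
  ∂P/∂y = 3*x + 2
  integrand = ∂Q/∂x - ∂P/∂y = -3*x - 2.
Integrating over R: integral_0^1 integral_0^{1-x} (-3*x - 2) dy dx = -3/2.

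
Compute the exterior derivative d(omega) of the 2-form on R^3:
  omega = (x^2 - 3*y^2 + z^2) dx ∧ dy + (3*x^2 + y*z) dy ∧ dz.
d(omega) = (6*x + 2*z) dx ∧ dy ∧ dz

For a 2-form omega = sum_{i<j} g_{ij} dx_i ∧ dx_j, the exterior derivative is
  d(omega) = sum_{i<j} d(g_{ij}) ∧ dx_i ∧ dx_j = sum_{i<j, k} (∂g_{ij}/∂x_k) dx_k ∧ dx_i ∧ dx_j.
Expand each term, using dx_k ∧ dx_i ∧ dx_j = sgn(permutation) dx_{(a)} ∧ dx_{(b)} ∧ dx_{(c)} with (a < b < c) sorted:
  d(x^2 - 3*y^2 + z^2) includes (∂/∂z)(x^2 - 3*y^2 + z^2) dz = (2*z) dz, which multiplied by dx ∧ dy gives (2*z) dx ∧ dy ∧ dz
  d(3*x^2 + y*z) includes (∂/∂x)(3*x^2 + y*z) dx = (6*x) dx, which multiplied by dy ∧ dz gives (6*x) dx ∧ dy ∧ dz
Collecting like 3-forms: d(omega) = (6*x + 2*z) dx ∧ dy ∧ dz.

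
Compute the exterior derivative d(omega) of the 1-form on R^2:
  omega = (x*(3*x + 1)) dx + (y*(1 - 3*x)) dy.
d(omega) = (-3*y) dx ∧ dy

For a 1-form omega = sum_i f_i dx_i, the exterior derivative is
  d(omega) = sum_{i < j} (∂f_j/∂x_i - ∂f_i/∂x_j) dx_i ∧ dx_j.
  coefficient of dx ∧ dy: ∂f_2/∂x - ∂f_1/∂y = ∂(y*(1 - 3*x))/∂x - ∂(x*(3*x + 1))/∂y = -3*y
Assembling: d(omega) = (-3*y) dx ∧ dy.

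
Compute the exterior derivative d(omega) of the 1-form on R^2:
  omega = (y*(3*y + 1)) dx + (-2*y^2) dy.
d(omega) = (-6*y - 1) dx ∧ dy

For a 1-form omega = sum_i f_i dx_i, the exterior derivative is
  d(omega) = sum_{i < j} (∂f_j/∂x_i - ∂f_i/∂x_j) dx_i ∧ dx_j.
  coefficient of dx ∧ dy: ∂f_2/∂x - ∂f_1/∂y = ∂(-2*y^2)/∂x - ∂(y*(3*y + 1))/∂y = -6*y - 1
Assembling: d(omega) = (-6*y - 1) dx ∧ dy.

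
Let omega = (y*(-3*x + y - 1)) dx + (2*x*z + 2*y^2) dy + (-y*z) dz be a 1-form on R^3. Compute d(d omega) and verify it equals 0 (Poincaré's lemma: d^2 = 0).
d(d omega) = 0

Step 1: d omega = sum_{i<j} (∂f_j/∂x_i - ∂f_i/∂x_j) dx_i ∧ dx_j:
  coeff of dx ∧ dy: 3*x - 2*y + 2*z + 1
  coeff of dx ∧ dz: 0
  coeff of dy ∧ dz: -2*x - z
Step 2: Apply d again to each 2-form coefficient. The only possible 3-form in R^3 is dx ∧ dy ∧ dz, with coefficient
  ∂(coeff of dy∧dz)/∂x - ∂(coeff of dx∧dz)/∂y + ∂(coeff of dx∧dy)/∂z
  = ∂/∂x (-2*x - z) - ∂/∂y (0) + ∂/∂z (3*x - 2*y + 2*z + 1).
Each of these terms simplifies to sums of mixed partials that cancel in pairs. The result is 0 (by equality of mixed partials for smooth functions — Schwarz / Clairaut).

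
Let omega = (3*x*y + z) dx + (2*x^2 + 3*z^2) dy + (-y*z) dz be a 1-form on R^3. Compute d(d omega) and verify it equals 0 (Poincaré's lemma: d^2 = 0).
d(d omega) = 0

Step 1: d omega = sum_{i<j} (∂f_j/∂x_i - ∂f_i/∂x_j) dx_i ∧ dx_j:
  coeff of dx ∧ dy: x
  coeff of dx ∧ dz: -1
  coeff of dy ∧ dz: -7*z
Step 2: Apply d again to each 2-form coefficient. The only possible 3-form in R^3 is dx ∧ dy ∧ dz, with coefficient
  ∂(coeff of dy∧dz)/∂x - ∂(coeff of dx∧dz)/∂y + ∂(coeff of dx∧dy)/∂z
  = ∂/∂x (-7*z) - ∂/∂y (-1) + ∂/∂z (x).
Each of these terms simplifies to sums of mixed partials that cancel in pairs. The result is 0 (by equality of mixed partials for smooth functions — Schwarz / Clairaut).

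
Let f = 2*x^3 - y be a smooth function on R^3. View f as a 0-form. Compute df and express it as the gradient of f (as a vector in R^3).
df = (6*x^2) dx + (-1) dy + (0) dz; grad f = (6*x^2, -1, 0)

For a 0-form f, d f = (∂f/∂x) dx + (∂f/∂y) dy + (∂f/∂z) dz. The components of the vector representation are exactly the entries of grad f in Cartesian coordinates:
  ∂f/∂x = 6*x^2
  ∂f/∂y = -1
  ∂f/∂z = 0.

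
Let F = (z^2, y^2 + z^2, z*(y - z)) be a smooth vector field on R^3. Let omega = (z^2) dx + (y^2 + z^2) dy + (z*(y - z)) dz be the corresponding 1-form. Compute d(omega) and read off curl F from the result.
d(omega) = (-z) dy ∧ dz + (2*z) dz ∧ dx + (0) dx ∧ dy; curl F = (-z, 2*z, 0)

d omega = sum_{i<j} (∂f_j/∂x_i - ∂f_i/∂x_j) dx_i ∧ dx_j. Under the identification (dy ∧ dz, dz ∧ dx, dx ∧ dy) ↔ (e_x, e_y, e_z), the coefficients are exactly the components of curl F. Compute:
  ∂R/∂y - ∂Q/∂z = (z) - (2*z) = -z
  ∂P/∂z - ∂R/∂x = (2*z) - (0) = 2*z
  ∂Q/∂x - ∂P/∂y = (0) - (0) = 0.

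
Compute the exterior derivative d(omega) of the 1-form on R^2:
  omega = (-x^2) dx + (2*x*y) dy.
d(omega) = (2*y) dx ∧ dy

For a 1-form omega = sum_i f_i dx_i, the exterior derivative is
  d(omega) = sum_{i < j} (∂f_j/∂x_i - ∂f_i/∂x_j) dx_i ∧ dx_j.
  coefficient of dx ∧ dy: ∂f_2/∂x - ∂f_1/∂y = ∂(2*x*y)/∂x - ∂(-x^2)/∂y = 2*y
Assembling: d(omega) = (2*y) dx ∧ dy.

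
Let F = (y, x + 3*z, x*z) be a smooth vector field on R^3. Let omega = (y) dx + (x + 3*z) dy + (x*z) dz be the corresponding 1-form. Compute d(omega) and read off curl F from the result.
d(omega) = (-3) dy ∧ dz + (-z) dz ∧ dx + (0) dx ∧ dy; curl F = (-3, -z, 0)

d omega = sum_{i<j} (∂f_j/∂x_i - ∂f_i/∂x_j) dx_i ∧ dx_j. Under the identification (dy ∧ dz, dz ∧ dx, dx ∧ dy) ↔ (e_x, e_y, e_z), the coefficients are exactly the components of curl F. Compute:
  ∂R/∂y - ∂Q/∂z = (0) - (3) = -3
  ∂P/∂z - ∂R/∂x = (0) - (z) = -z
  ∂Q/∂x - ∂P/∂y = (1) - (1) = 0.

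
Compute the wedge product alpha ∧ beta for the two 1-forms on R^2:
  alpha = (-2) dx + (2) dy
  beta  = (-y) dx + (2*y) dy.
alpha ∧ beta = (-2*y) dx ∧ dy

Distribute the wedge, using dx_i ∧ dx_j = -dx_j ∧ dx_i and dx_i ∧ dx_i = 0. For each pair (i, j) with i < j, the coefficient of dx_i ∧ dx_j in alpha ∧ beta is (alpha_i * beta_j - alpha_j * beta_i). Collecting: alpha ∧ beta = (-2*y) dx ∧ dy.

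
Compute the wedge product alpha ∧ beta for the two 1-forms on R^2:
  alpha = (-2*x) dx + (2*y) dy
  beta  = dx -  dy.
alpha ∧ beta = (2*x - 2*y) dx ∧ dy

Distribute the wedge, using dx_i ∧ dx_j = -dx_j ∧ dx_i and dx_i ∧ dx_i = 0. For each pair (i, j) with i < j, the coefficient of dx_i ∧ dx_j in alpha ∧ beta is (alpha_i * beta_j - alpha_j * beta_i). Collecting: alpha ∧ beta = (2*x - 2*y) dx ∧ dy.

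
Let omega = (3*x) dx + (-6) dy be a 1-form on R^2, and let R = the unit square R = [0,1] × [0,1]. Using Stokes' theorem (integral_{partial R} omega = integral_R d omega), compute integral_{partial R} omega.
integral_(partial R) omega = 0

Stokes: integral_partial_R omega = integral_R d omega with d omega = (∂Q/∂x - ∂P/∂y) dx ∧ dy.
  ∂Q/∂x = 0
  ∂P/∂y = 0
  integrand = ∂Q/∂x - ∂P/∂y = 0.
Integrating over R: integral_0^1 integral_0^1 (0) dx dy = 0.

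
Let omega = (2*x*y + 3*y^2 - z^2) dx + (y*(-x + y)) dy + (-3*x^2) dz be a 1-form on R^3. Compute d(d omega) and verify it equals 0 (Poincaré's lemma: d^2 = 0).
d(d omega) = 0

Step 1: d omega = sum_{i<j} (∂f_j/∂x_i - ∂f_i/∂x_j) dx_i ∧ dx_j:
  coeff of dx ∧ dy: -2*x - 7*y
  coeff of dx ∧ dz: -6*x + 2*z
  coeff of dy ∧ dz: 0
Step 2: Apply d again to each 2-form coefficient. The only possible 3-form in R^3 is dx ∧ dy ∧ dz, with coefficient
  ∂(coeff of dy∧dz)/∂x - ∂(coeff of dx∧dz)/∂y + ∂(coeff of dx∧dy)/∂z
  = ∂/∂x (0) - ∂/∂y (-6*x + 2*z) + ∂/∂z (-2*x - 7*y).
Each of these terms simplifies to sums of mixed partials that cancel in pairs. The result is 0 (by equality of mixed partials for smooth functions — Schwarz / Clairaut).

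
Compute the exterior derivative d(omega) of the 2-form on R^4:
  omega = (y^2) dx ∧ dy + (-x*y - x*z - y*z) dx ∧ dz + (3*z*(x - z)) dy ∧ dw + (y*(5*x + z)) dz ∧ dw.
d(omega) = (x + z) dx ∧ dy ∧ dz + (3*z) dx ∧ dy ∧ dw + (2*x + 7*z) dy ∧ dz ∧ dw + (5*y) dx ∧ dz ∧ dw

For a 2-form omega = sum_{i<j} g_{ij} dx_i ∧ dx_j, the exterior derivative is
  d(omega) = sum_{i<j} d(g_{ij}) ∧ dx_i ∧ dx_j = sum_{i<j, k} (∂g_{ij}/∂x_k) dx_k ∧ dx_i ∧ dx_j.
Expand each term, using dx_k ∧ dx_i ∧ dx_j = sgn(permutation) dx_{(a)} ∧ dx_{(b)} ∧ dx_{(c)} with (a < b < c) sorted:
  d(-x*y - x*z - y*z) includes (∂/∂y)(-x*y - x*z - y*z) dy = (-x - z) dy, which multiplied by dx ∧ dz gives (x + z) dx ∧ dy ∧ dz
  d(3*z*(x - z)) includes (∂/∂x)(3*z*(x - z)) dx = (3*z) dx, which multiplied by dy ∧ dw gives (3*z) dx ∧ dy ∧ dw
  d(3*z*(x - z)) includes (∂/∂z)(3*z*(x - z)) dz = (3*x - 6*z) dz, which multiplied by dy ∧ dw gives (-3*x + 6*z) dy ∧ dz ∧ dw
  d(y*(5*x + z)) includes (∂/∂x)(y*(5*x + z)) dx = (5*y) dx, which multiplied by dz ∧ dw gives (5*y) dx ∧ dz ∧ dw
  d(y*(5*x + z)) includes (∂/∂y)(y*(5*x + z)) dy = (5*x + z) dy, which multiplied by dz ∧ dw gives (5*x + z) dy ∧ dz ∧ dw
Collecting like 3-forms: d(omega) = (x + z) dx ∧ dy ∧ dz + (3*z) dx ∧ dy ∧ dw + (2*x + 7*z) dy ∧ dz ∧ dw + (5*y) dx ∧ dz ∧ dw.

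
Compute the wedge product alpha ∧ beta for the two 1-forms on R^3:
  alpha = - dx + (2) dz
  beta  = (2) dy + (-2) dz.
alpha ∧ beta = (-2) dx ∧ dy + (2) dx ∧ dz + (-4) dy ∧ dz

Distribute the wedge, using dx_i ∧ dx_j = -dx_j ∧ dx_i and dx_i ∧ dx_i = 0. For each pair (i, j) with i < j, the coefficient of dx_i ∧ dx_j in alpha ∧ beta is (alpha_i * beta_j - alpha_j * beta_i). Collecting: alpha ∧ beta = (-2) dx ∧ dy + (2) dx ∧ dz + (-4) dy ∧ dz.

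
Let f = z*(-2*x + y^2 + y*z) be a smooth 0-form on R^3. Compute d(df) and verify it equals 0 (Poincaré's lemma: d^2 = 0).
d(df) = 0

Step 1: df = sum_i (∂f/∂x_i) dx_i = (-2*z) dx + (z*(2*y + z)) dy + (-2*x + y^2 + 2*y*z) dz.
Step 2: Apply d again. Using the 1-form formula, the coefficient of dx ∧ dy in d(df) is ∂^2 f/∂x ∂y - ∂^2 f/∂y ∂x = (0) - (0) = 0 (equality of mixed partials for smooth f).
Similarly for dx ∧ dz and dy ∧ dz — all coefficients vanish. So d(df) = 0.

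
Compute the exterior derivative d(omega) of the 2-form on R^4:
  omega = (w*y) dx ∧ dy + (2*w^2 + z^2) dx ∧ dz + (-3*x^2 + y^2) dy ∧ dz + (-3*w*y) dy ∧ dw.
d(omega) = (y) dx ∧ dy ∧ dw + (4*w) dx ∧ dz ∧ dw + (-6*x) dx ∧ dy ∧ dz

For a 2-form omega = sum_{i<j} g_{ij} dx_i ∧ dx_j, the exterior derivative is
  d(omega) = sum_{i<j} d(g_{ij}) ∧ dx_i ∧ dx_j = sum_{i<j, k} (∂g_{ij}/∂x_k) dx_k ∧ dx_i ∧ dx_j.
Expand each term, using dx_k ∧ dx_i ∧ dx_j = sgn(permutation) dx_{(a)} ∧ dx_{(b)} ∧ dx_{(c)} with (a < b < c) sorted:
  d(w*y) includes (∂/∂w)(w*y) dw = (y) dw, which multiplied by dx ∧ dy gives (y) dx ∧ dy ∧ dw
  d(2*w^2 + z^2) includes (∂/∂w)(2*w^2 + z^2) dw = (4*w) dw, which multiplied by dx ∧ dz gives (4*w) dx ∧ dz ∧ dw
  d(-3*x^2 + y^2) includes (∂/∂x)(-3*x^2 + y^2) dx = (-6*x) dx, which multiplied by dy ∧ dz gives (-6*x) dx ∧ dy ∧ dz
Collecting like 3-forms: d(omega) = (y) dx ∧ dy ∧ dw + (4*w) dx ∧ dz ∧ dw + (-6*x) dx ∧ dy ∧ dz.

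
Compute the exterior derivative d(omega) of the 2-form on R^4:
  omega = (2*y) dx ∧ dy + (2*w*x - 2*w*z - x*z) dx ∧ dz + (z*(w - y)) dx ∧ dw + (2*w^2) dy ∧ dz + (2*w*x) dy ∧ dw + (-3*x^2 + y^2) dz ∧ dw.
d(omega) = (-w - 4*x + y - 2*z) dx ∧ dz ∧ dw + (2*w + z) dx ∧ dy ∧ dw + (4*w + 2*y) dy ∧ dz ∧ dw

For a 2-form omega = sum_{i<j} g_{ij} dx_i ∧ dx_j, the exterior derivative is
  d(omega) = sum_{i<j} d(g_{ij}) ∧ dx_i ∧ dx_j = sum_{i<j, k} (∂g_{ij}/∂x_k) dx_k ∧ dx_i ∧ dx_j.
Expand each term, using dx_k ∧ dx_i ∧ dx_j = sgn(permutation) dx_{(a)} ∧ dx_{(b)} ∧ dx_{(c)} with (a < b < c) sorted:
  d(2*w*x - 2*w*z - x*z) includes (∂/∂w)(2*w*x - 2*w*z - x*z) dw = (2*x - 2*z) dw, which multiplied by dx ∧ dz gives (2*x - 2*z) dx ∧ dz ∧ dw
  d(z*(w - y)) includes (∂/∂y)(z*(w - y)) dy = (-z) dy, which multiplied by dx ∧ dw gives (z) dx ∧ dy ∧ dw
  d(z*(w - y)) includes (∂/∂z)(z*(w - y)) dz = (w - y) dz, which multiplied by dx ∧ dw gives (-w + y) dx ∧ dz ∧ dw
  d(2*w^2) includes (∂/∂w)(2*w^2) dw = (4*w) dw, which multiplied by dy ∧ dz gives (4*w) dy ∧ dz ∧ dw
  d(2*w*x) includes (∂/∂x)(2*w*x) dx = (2*w) dx, which multiplied by dy ∧ dw gives (2*w) dx ∧ dy ∧ dw
  d(-3*x^2 + y^2) includes (∂/∂x)(-3*x^2 + y^2) dx = (-6*x) dx, which multiplied by dz ∧ dw gives (-6*x) dx ∧ dz ∧ dw
  d(-3*x^2 + y^2) includes (∂/∂y)(-3*x^2 + y^2) dy = (2*y) dy, which multiplied by dz ∧ dw gives (2*y) dy ∧ dz ∧ dw
Collecting like 3-forms: d(omega) = (-w - 4*x + y - 2*z) dx ∧ dz ∧ dw + (2*w + z) dx ∧ dy ∧ dw + (4*w + 2*y) dy ∧ dz ∧ dw.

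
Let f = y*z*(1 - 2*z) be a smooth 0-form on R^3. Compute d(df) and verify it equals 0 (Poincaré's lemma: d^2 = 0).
d(df) = 0

Step 1: df = sum_i (∂f/∂x_i) dx_i = (0) dx + (z*(1 - 2*z)) dy + (y*(1 - 4*z)) dz.
Step 2: Apply d again. Using the 1-form formula, the coefficient of dx ∧ dy in d(df) is ∂^2 f/∂x ∂y - ∂^2 f/∂y ∂x = (0) - (0) = 0 (equality of mixed partials for smooth f).
Similarly for dx ∧ dz and dy ∧ dz — all coefficients vanish. So d(df) = 0.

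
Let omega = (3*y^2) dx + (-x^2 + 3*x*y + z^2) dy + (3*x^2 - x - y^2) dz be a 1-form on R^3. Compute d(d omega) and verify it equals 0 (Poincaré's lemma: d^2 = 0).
d(d omega) = 0

Step 1: d omega = sum_{i<j} (∂f_j/∂x_i - ∂f_i/∂x_j) dx_i ∧ dx_j:
  coeff of dx ∧ dy: -2*x - 3*y
  coeff of dx ∧ dz: 6*x - 1
  coeff of dy ∧ dz: -2*y - 2*z
Step 2: Apply d again to each 2-form coefficient. The only possible 3-form in R^3 is dx ∧ dy ∧ dz, with coefficient
  ∂(coeff of dy∧dz)/∂x - ∂(coeff of dx∧dz)/∂y + ∂(coeff of dx∧dy)/∂z
  = ∂/∂x (-2*y - 2*z) - ∂/∂y (6*x - 1) + ∂/∂z (-2*x - 3*y).
Each of these terms simplifies to sums of mixed partials that cancel in pairs. The result is 0 (by equality of mixed partials for smooth functions — Schwarz / Clairaut).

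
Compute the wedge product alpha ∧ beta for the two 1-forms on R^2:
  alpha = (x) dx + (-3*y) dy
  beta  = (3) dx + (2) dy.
alpha ∧ beta = (2*x + 9*y) dx ∧ dy

Distribute the wedge, using dx_i ∧ dx_j = -dx_j ∧ dx_i and dx_i ∧ dx_i = 0. For each pair (i, j) with i < j, the coefficient of dx_i ∧ dx_j in alpha ∧ beta is (alpha_i * beta_j - alpha_j * beta_i). Collecting: alpha ∧ beta = (2*x + 9*y) dx ∧ dy.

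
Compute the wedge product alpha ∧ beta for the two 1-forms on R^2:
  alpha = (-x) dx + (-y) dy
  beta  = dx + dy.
alpha ∧ beta = (-x + y) dx ∧ dy

Distribute the wedge, using dx_i ∧ dx_j = -dx_j ∧ dx_i and dx_i ∧ dx_i = 0. For each pair (i, j) with i < j, the coefficient of dx_i ∧ dx_j in alpha ∧ beta is (alpha_i * beta_j - alpha_j * beta_i). Collecting: alpha ∧ beta = (-x + y) dx ∧ dy.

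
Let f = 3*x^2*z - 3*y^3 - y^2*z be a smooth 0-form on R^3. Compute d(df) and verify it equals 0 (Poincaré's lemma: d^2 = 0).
d(df) = 0

Step 1: df = sum_i (∂f/∂x_i) dx_i = (6*x*z) dx + (y*(-9*y - 2*z)) dy + (3*x^2 - y^2) dz.
Step 2: Apply d again. Using the 1-form formula, the coefficient of dx ∧ dy in d(df) is ∂^2 f/∂x ∂y - ∂^2 f/∂y ∂x = (0) - (0) = 0 (equality of mixed partials for smooth f).
Similarly for dx ∧ dz and dy ∧ dz — all coefficients vanish. So d(df) = 0.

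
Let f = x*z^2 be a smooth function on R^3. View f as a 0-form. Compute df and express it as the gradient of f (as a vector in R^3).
df = (z^2) dx + (0) dy + (2*x*z) dz; grad f = (z^2, 0, 2*x*z)

For a 0-form f, d f = (∂f/∂x) dx + (∂f/∂y) dy + (∂f/∂z) dz. The components of the vector representation are exactly the entries of grad f in Cartesian coordinates:
  ∂f/∂x = z^2
  ∂f/∂y = 0
  ∂f/∂z = 2*x*z.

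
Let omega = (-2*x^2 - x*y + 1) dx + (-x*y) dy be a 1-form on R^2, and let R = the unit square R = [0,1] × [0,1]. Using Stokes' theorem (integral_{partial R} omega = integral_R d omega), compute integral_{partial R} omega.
integral_(partial R) omega = 0

Stokes: integral_partial_R omega = integral_R d omega with d omega = (∂Q/∂x - ∂P/∂y) dx ∧ dy.
  ∂Q/∂x = -y
  ∂P/∂y = -x
  integrand = ∂Q/∂x - ∂P/∂y = x - y.
Integrating over R: integral_0^1 integral_0^1 (x - y) dx dy = 0.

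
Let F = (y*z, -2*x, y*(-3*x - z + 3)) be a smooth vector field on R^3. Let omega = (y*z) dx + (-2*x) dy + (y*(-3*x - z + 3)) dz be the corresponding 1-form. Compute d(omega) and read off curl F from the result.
d(omega) = (-3*x - z + 3) dy ∧ dz + (4*y) dz ∧ dx + (-z - 2) dx ∧ dy; curl F = (-3*x - z + 3, 4*y, -z - 2)

d omega = sum_{i<j} (∂f_j/∂x_i - ∂f_i/∂x_j) dx_i ∧ dx_j. Under the identification (dy ∧ dz, dz ∧ dx, dx ∧ dy) ↔ (e_x, e_y, e_z), the coefficients are exactly the components of curl F. Compute:
  ∂R/∂y - ∂Q/∂z = (-3*x - z + 3) - (0) = -3*x - z + 3
  ∂P/∂z - ∂R/∂x = (y) - (-3*y) = 4*y
  ∂Q/∂x - ∂P/∂y = (-2) - (z) = -z - 2.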